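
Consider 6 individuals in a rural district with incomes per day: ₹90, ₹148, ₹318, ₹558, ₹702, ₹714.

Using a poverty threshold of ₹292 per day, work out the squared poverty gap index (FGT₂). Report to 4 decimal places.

Below z: ₹90, ₹148 (q = 2 of N = 6).
Gap ratios (z−y)/z: (292−90)/292 = 0.6918; (292−148)/292 = 0.4932.
Squared: 0.4786; 0.2432.
Sum = 0.721758; P₂ = 0.721758 / 6 = 0.1203.

0.1203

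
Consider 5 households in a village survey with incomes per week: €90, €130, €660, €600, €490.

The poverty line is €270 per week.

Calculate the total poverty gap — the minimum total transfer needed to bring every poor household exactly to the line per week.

Below z: €90, €130 (q = 2 of N = 5).
Individual gaps: 270−90 = 180; 270−130 = 140.
Aggregate gap = €320.

€320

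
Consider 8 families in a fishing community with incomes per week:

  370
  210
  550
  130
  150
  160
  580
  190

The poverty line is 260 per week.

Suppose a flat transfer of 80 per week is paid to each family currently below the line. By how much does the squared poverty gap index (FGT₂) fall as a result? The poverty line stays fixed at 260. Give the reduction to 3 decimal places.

0.079

Before: below the line — 130, 150, 160, 190, 210; squared poverty gap index (FGT₂) = 0.08580.
After the 80 transfer: below the line — 210, 230, 240; squared poverty gap index (FGT₂) = 0.00703.
Reduction = 0.08580 − 0.00703 = 0.079.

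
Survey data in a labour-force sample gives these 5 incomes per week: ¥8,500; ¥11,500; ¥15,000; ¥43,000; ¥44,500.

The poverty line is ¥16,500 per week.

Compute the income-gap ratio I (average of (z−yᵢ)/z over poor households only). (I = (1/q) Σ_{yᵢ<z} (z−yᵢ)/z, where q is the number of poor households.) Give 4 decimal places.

0.2929

Poor units: ¥8,500, ¥11,500, ¥15,000 (q = 3 of N = 5).
Shortfall ratios (z−y)/z: 0.4848, 0.3030, 0.0909; sum = 0.878788.
I averages over the q = 3 poor units only: 0.878788 / 3 = 0.2929.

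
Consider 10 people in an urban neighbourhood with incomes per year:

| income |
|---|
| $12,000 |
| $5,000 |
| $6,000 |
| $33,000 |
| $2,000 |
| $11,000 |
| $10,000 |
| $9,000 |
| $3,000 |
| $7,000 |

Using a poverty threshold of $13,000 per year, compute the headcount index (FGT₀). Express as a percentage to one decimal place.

90.0%

9 of the 10 people have income below $13,000.
H = 9/10 = 90.0%.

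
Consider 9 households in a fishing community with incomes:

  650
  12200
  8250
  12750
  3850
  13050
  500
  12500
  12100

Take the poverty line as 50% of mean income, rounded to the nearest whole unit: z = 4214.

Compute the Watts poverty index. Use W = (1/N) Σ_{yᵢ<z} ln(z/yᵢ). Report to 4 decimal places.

0.4546

Below the line: 500, 650, 3850 (q = 3 of N = 9).
Log shortfalls: ln(4214/500) = 2.1316; ln(4214/650) = 1.8692; ln(4214/3850) = 0.0903.
W = 4.091094 / 9 = 0.4546.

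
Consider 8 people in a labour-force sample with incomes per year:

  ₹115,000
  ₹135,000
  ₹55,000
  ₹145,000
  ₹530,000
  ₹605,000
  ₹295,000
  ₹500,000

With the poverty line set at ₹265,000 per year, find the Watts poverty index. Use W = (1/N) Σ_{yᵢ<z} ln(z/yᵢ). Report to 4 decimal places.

Below the line: ₹55,000, ₹115,000, ₹135,000, ₹145,000 (q = 4 of N = 8).
ln(z/y) terms: ln(265000/55000) = 1.5724; ln(265000/115000) = 0.8348; ln(265000/135000) = 0.6745; ln(265000/145000) = 0.6030.
W = 3.684645 / 8 = 0.4606.

0.4606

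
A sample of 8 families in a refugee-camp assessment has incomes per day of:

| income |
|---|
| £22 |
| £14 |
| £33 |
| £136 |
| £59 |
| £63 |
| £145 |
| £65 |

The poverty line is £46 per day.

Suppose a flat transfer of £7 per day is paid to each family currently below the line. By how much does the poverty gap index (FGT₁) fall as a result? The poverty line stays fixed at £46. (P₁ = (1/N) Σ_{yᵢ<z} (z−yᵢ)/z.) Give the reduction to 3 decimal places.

Before: below the line — £14, £22, £33; poverty gap index (FGT₁) = 0.18750.
After the £7 transfer: below the line — £21, £29, £40; poverty gap index (FGT₁) = 0.13043.
Reduction = 0.18750 − 0.13043 = 0.057.

0.057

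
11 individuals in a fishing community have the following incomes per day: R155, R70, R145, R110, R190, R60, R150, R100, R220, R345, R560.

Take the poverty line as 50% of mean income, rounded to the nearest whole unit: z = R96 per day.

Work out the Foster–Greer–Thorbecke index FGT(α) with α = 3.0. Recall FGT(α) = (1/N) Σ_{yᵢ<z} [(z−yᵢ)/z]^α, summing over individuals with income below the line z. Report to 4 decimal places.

0.0066

Below z: R60, R70 (q = 2 of N = 11).
Normalized shortfalls: (96−60)/96 = 0.3750; (96−70)/96 = 0.2708.
Raised to α = 3.0: 0.05273; 0.01987.
Sum = 0.072600; FGT(3.0) = 0.072600 / 11 = 0.0066.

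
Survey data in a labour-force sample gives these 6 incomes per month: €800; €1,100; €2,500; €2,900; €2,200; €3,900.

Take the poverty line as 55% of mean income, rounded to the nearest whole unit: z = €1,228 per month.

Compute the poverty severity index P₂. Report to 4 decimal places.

Below z: €800, €1,100 (q = 2 of N = 6).
Gap ratios (z−y)/z: (1228−800)/1228 = 0.3485; (1228−1100)/1228 = 0.1042.
Squared: 0.1215; 0.0109.
Sum = 0.132341; P₂ = 0.132341 / 6 = 0.0221.

0.0221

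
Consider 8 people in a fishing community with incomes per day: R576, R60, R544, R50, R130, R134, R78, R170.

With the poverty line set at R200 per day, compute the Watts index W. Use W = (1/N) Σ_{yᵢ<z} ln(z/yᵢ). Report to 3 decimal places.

Below the line: R50, R60, R78, R130, R134, R170 (q = 6 of N = 8).
ln(z/y) terms: ln(200/50) = 1.3863; ln(200/60) = 1.2040; ln(200/78) = 0.9416; ln(200/130) = 0.4308; ln(200/134) = 0.4005; ln(200/170) = 0.1625.
W = 4.525655 / 8 = 0.566.

0.566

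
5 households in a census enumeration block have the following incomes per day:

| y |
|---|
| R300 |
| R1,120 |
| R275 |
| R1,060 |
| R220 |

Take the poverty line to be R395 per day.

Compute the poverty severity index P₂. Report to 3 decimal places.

0.069

Incomes under z: R220, R275, R300 (q = 3 of N = 5).
Shortfall ratios: (395−220)/395 = 0.4430; (395−275)/395 = 0.3038; (395−300)/395 = 0.2405.
Squared: 0.1963; 0.0923; 0.0578.
Sum = 0.346419; P₂ = 0.346419 / 5 = 0.069.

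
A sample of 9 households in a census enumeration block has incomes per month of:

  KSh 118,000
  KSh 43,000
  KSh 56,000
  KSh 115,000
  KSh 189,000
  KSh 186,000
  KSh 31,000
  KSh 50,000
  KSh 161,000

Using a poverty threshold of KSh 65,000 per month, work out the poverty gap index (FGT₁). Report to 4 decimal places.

Incomes under z: KSh 31,000, KSh 43,000, KSh 50,000, KSh 56,000 (q = 4 of N = 9).
Shortfall ratios: (65000−31000)/65000 = 0.5231; (65000−43000)/65000 = 0.3385; (65000−50000)/65000 = 0.2308; (65000−56000)/65000 = 0.1385.
Σ = 1.230769. Dividing by the full population N = 9 gives P₁ = 0.1368.

0.1368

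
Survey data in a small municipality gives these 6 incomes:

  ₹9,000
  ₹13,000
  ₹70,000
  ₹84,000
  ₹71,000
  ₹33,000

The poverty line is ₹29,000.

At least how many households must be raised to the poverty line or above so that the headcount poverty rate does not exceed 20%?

2 of the 6 households are poor, so H = 2/6 = 0.333.
A headcount ratio of at most 20% allows at most ⌊0.20 × 6⌋ = 1 poor households.
So at least 2 − 1 = 1 must be lifted.

1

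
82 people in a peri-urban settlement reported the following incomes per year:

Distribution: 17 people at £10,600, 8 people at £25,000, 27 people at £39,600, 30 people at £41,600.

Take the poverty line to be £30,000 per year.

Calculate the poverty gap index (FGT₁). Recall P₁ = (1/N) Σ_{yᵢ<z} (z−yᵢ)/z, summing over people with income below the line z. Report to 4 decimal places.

Poor units: 17×£10,600, 8×£25,000 (q = 25 of N = 82).
Relative gaps: (30000−10600)/30000 = 0.6467 (×17); (30000−25000)/30000 = 0.1667 (×8).
Σ = 12.326667. Dividing by the full population N = 82 gives P₁ = 0.1503.

0.1503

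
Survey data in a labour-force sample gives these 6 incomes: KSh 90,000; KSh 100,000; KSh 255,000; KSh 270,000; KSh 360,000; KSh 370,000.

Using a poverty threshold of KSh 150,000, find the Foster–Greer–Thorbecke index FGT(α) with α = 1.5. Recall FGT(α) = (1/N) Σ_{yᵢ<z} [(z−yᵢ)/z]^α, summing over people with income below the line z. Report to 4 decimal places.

Below z: KSh 90,000, KSh 100,000 (q = 2 of N = 6).
Shortfall ratios: (150000−90000)/150000 = 0.4000; (150000−100000)/150000 = 0.3333.
Raised to α = 1.5: 0.25298; 0.19245.
Sum = 0.445432; FGT(1.5) = 0.445432 / 6 = 0.0742.

0.0742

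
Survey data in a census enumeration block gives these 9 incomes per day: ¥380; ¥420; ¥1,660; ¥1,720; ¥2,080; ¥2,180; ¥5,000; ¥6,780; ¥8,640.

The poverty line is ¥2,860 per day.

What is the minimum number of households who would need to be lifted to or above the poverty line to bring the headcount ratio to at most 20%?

6 of the 9 households are poor, so H = 6/9 = 0.667.
A headcount ratio of at most 20% allows at most ⌊0.20 × 9⌋ = 1 poor households.
So at least 6 − 1 = 5 must be lifted.

5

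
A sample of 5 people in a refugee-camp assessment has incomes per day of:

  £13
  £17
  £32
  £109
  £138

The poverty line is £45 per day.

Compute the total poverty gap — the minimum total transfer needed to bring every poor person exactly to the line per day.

£73

Below the line: £13, £17, £32 (q = 3 of N = 5).
Individual gaps: 45−13 = 32; 45−17 = 28; 45−32 = 13.
Aggregate gap = £73.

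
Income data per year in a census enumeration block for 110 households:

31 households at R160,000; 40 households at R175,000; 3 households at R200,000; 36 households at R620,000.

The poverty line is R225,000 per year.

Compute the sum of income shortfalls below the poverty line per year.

R4,090,000

Poor units: 31×R160,000, 40×R175,000, 3×R200,000 (q = 74 of N = 110).
Individual gaps: 31×(225000−160000) = 2015000; 40×(225000−175000) = 2000000; 3×(225000−200000) = 75000.
Aggregate gap = R4,090,000.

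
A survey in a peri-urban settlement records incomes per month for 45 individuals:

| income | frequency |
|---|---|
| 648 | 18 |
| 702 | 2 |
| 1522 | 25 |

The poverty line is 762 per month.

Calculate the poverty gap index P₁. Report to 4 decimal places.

Below the line: 18×648, 2×702 (q = 20 of N = 45).
Shortfall ratios: (762−648)/762 = 0.1496 (×18); (762−702)/762 = 0.0787 (×2).
Sum of shortfalls = 2.850394; P₁ averages over all N: 2.850394 / 45 = 0.0633.

0.0633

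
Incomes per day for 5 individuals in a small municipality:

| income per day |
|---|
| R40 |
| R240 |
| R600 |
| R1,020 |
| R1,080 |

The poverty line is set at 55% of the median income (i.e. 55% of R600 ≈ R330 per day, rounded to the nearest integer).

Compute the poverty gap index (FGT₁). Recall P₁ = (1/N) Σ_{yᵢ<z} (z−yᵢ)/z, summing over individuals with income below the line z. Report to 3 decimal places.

0.230

Incomes under z: R40, R240 (q = 2 of N = 5).
Relative gaps: (330−40)/330 = 0.8788; (330−240)/330 = 0.2727.
Sum of shortfalls = 1.151515; P₁ averages over all N: 1.151515 / 5 = 0.230.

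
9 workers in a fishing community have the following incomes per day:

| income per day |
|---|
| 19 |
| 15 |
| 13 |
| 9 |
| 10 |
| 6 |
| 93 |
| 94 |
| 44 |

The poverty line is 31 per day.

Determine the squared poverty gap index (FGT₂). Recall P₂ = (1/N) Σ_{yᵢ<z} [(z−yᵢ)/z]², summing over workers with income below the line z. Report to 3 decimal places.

Below the line: 6, 9, 10, 13, 15, 19 (q = 6 of N = 9).
Gap ratios (z−y)/z: (31−6)/31 = 0.8065; (31−9)/31 = 0.7097; (31−10)/31 = 0.6774; (31−13)/31 = 0.5806; (31−15)/31 = 0.5161; (31−19)/31 = 0.3871.
Squared: 0.6504; 0.5036; 0.4589; 0.3371; 0.2664; 0.1498.
Sum = 2.366285; P₂ = 2.366285 / 9 = 0.263.

0.263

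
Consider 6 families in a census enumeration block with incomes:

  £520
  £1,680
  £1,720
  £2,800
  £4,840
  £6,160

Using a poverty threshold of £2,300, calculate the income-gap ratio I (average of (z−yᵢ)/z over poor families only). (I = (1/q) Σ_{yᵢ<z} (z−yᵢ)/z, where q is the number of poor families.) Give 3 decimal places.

Below the line: £520, £1,680, £1,720 (q = 3 of N = 6).
Shortfall ratios (z−y)/z: 0.7739, 0.2696, 0.2522; sum = 1.295652.
I averages over the q = 3 poor units only: 1.295652 / 3 = 0.432.

0.432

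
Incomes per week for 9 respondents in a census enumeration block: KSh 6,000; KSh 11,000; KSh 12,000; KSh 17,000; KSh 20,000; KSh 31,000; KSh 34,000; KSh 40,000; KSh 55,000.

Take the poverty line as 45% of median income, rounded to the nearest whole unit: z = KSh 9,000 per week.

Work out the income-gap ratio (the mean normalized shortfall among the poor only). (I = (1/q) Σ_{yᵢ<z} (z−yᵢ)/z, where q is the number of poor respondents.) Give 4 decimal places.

0.3333

Incomes under z: KSh 6,000 (q = 1 of N = 9).
Shortfall ratios (z−y)/z: 0.3333; sum = 0.333333.
I averages over the q = 1 poor units only: 0.333333 / 1 = 0.3333.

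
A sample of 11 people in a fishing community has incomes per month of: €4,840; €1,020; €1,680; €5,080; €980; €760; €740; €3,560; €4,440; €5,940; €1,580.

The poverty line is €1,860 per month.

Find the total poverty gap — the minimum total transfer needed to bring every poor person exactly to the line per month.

Incomes under z: €740, €760, €980, €1,020, €1,580, €1,680 (q = 6 of N = 11).
Individual gaps: 1860−740 = 1120; 1860−760 = 1100; 1860−980 = 880; 1860−1020 = 840; 1860−1580 = 280; 1860−1680 = 180.
Aggregate gap = €4,400.

€4,400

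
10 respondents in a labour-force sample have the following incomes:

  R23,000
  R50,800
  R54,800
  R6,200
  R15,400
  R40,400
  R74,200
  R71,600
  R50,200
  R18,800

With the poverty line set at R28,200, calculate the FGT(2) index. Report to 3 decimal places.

0.096

Below the line: R6,200, R15,400, R18,800, R23,000 (q = 4 of N = 10).
Gap ratios (z−y)/z: (28200−6200)/28200 = 0.7801; (28200−15400)/28200 = 0.4539; (28200−18800)/28200 = 0.3333; (28200−23000)/28200 = 0.1844.
Squared: 0.6086; 0.2060; 0.1111; 0.0340.
Sum = 0.959761; P₂ = 0.959761 / 10 = 0.096.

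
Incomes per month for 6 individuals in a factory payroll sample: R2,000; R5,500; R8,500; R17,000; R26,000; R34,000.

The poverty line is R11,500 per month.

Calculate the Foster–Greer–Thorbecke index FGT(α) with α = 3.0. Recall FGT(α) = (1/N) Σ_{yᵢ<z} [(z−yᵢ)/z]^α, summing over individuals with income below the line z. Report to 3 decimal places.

Below z: R2,000, R5,500, R8,500 (q = 3 of N = 6).
Relative gaps: (11500−2000)/11500 = 0.8261; (11500−5500)/11500 = 0.5217; (11500−8500)/11500 = 0.2609.
Raised to α = 3.0: 0.56374; 0.14202; 0.01775.
Sum = 0.723514; FGT(3.0) = 0.723514 / 6 = 0.121.

0.121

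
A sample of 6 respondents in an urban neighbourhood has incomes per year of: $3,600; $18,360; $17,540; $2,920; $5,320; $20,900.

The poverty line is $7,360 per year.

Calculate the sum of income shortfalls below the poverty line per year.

Poor units: $2,920, $3,600, $5,320 (q = 3 of N = 6).
Individual gaps: 7360−2920 = 4440; 7360−3600 = 3760; 7360−5320 = 2040.
Aggregate gap = $10,240.

$10,240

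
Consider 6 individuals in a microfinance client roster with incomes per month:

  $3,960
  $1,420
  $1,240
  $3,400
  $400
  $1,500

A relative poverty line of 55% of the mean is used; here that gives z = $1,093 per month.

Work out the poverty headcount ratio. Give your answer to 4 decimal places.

1 of the 6 individuals have income below $1,093.
H = 1/6 = 0.1667.

0.1667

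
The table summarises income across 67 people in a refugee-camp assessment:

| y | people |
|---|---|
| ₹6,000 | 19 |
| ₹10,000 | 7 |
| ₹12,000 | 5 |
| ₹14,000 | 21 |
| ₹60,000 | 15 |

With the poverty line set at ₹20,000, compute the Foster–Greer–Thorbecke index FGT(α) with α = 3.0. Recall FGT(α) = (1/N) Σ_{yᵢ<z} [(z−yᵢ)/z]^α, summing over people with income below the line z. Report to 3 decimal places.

0.124

Below z: 19×₹6,000, 7×₹10,000, 5×₹12,000, 21×₹14,000 (q = 52 of N = 67).
Normalized shortfalls: (20000−6000)/20000 = 0.7000 (×19); (20000−10000)/20000 = 0.5000 (×7); (20000−12000)/20000 = 0.4000 (×5); (20000−14000)/20000 = 0.3000 (×21).
Raised to α = 3.0: 0.34300 (×19); 0.12500 (×7); 0.06400 (×5); 0.02700 (×21).
Sum = 8.279000; FGT(3.0) = 8.279000 / 67 = 0.124.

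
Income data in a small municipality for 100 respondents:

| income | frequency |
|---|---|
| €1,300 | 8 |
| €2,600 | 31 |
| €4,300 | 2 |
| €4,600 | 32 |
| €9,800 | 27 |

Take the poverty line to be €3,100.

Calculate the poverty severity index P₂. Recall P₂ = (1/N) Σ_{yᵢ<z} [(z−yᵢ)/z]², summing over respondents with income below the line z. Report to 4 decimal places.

0.0350

Poor units: 8×€1,300, 31×€2,600 (q = 39 of N = 100).
Normalized shortfalls: (3100−1300)/3100 = 0.5806 (×8); (3100−2600)/3100 = 0.1613 (×31).
Squared: 0.3371 (×8); 0.0260 (×31).
Sum = 3.503642; P₂ = 3.503642 / 100 = 0.0350.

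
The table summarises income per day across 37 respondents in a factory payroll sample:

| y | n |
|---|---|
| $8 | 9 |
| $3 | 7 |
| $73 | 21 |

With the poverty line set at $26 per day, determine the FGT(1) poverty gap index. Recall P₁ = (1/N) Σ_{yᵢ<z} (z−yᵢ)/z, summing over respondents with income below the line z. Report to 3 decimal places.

0.336

Poor units: 7×$3, 9×$8 (q = 16 of N = 37).
Relative gaps: (26−3)/26 = 0.8846 (×7); (26−8)/26 = 0.6923 (×9).
Sum of shortfalls = 12.423077; P₁ averages over all N: 12.423077 / 37 = 0.336.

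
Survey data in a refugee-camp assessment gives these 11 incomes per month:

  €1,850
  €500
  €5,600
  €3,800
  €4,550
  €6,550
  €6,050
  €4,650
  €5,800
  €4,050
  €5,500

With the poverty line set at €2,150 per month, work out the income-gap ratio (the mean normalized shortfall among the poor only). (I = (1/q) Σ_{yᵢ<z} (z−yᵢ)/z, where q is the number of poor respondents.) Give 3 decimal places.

0.453

Below the line: €500, €1,850 (q = 2 of N = 11).
Relative gaps: 0.7674, 0.1395; sum = 0.906977.
The income-gap ratio divides by q (the poor only): 0.906977 / 2 = 0.453.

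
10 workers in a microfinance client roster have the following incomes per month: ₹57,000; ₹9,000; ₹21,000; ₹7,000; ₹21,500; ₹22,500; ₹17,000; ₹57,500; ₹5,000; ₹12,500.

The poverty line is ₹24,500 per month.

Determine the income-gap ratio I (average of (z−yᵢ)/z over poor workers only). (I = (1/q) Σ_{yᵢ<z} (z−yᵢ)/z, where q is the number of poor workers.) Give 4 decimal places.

Below z: ₹5,000, ₹7,000, ₹9,000, ₹12,500, ₹17,000, ₹21,000, ₹21,500, ₹22,500 (q = 8 of N = 10).
Relative gaps: 0.7959, 0.7143, 0.6327, 0.4898, 0.3061, 0.1429, 0.1224, 0.0816; sum = 3.285714.
The income-gap ratio divides by q (the poor only): 3.285714 / 8 = 0.4107.

0.4107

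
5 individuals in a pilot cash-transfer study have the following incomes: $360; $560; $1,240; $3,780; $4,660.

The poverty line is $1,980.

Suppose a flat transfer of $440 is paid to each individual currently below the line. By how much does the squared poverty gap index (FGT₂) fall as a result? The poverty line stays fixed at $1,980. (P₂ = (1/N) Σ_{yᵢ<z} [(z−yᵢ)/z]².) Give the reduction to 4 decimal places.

0.1401

Before: below the line — $360, $560, $1,240; squared poverty gap index (FGT₂) = 0.264687.
After the $440 transfer: below the line — $800, $1,000, $1,680; squared poverty gap index (FGT₂) = 0.124620.
Reduction = 0.264687 − 0.124620 = 0.1401.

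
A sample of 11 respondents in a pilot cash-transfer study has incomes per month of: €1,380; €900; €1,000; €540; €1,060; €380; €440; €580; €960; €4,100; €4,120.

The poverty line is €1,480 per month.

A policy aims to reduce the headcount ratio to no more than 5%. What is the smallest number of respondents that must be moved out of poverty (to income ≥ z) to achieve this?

Currently q = 9 of N = 11 are below the line (H = 0.818).
A headcount ratio of at most 5% allows at most ⌊0.05 × 11⌋ = 0 poor respondents.
So at least 9 − 0 = 9 must be lifted.

9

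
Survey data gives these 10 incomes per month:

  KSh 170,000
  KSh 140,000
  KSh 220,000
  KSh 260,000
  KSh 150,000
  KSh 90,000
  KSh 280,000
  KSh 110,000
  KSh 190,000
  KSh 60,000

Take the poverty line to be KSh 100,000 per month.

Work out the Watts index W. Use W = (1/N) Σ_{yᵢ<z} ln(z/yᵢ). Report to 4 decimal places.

Incomes under z: KSh 60,000, KSh 90,000 (q = 2 of N = 10).
ln(z/y) terms: ln(100000/60000) = 0.5108; ln(100000/90000) = 0.1054.
W = 0.616186 / 10 = 0.0616.

0.0616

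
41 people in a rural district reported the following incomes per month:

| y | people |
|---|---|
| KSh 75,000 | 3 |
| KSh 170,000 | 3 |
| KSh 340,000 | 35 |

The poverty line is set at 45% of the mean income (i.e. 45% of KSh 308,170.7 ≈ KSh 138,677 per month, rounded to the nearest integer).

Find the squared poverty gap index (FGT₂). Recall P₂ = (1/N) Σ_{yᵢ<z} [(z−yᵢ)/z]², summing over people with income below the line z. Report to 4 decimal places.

Below z: 3×KSh 75,000 (q = 3 of N = 41).
Normalized shortfalls: (138677−75000)/138677 = 0.4592 (×3).
Squared: 0.2108 (×3).
Sum = 0.632525; P₂ = 0.632525 / 41 = 0.0154.

0.0154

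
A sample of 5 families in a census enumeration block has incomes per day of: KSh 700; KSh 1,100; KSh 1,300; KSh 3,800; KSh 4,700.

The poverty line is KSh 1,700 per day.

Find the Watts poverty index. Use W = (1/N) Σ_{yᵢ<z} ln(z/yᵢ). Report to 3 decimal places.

Below the line: KSh 700, KSh 1,100, KSh 1,300 (q = 3 of N = 5).
Log gaps: ln(1700/700) = 0.8873; ln(1700/1100) = 0.4353; ln(1700/1300) = 0.2683.
W = 1.590885 / 5 = 0.318.

0.318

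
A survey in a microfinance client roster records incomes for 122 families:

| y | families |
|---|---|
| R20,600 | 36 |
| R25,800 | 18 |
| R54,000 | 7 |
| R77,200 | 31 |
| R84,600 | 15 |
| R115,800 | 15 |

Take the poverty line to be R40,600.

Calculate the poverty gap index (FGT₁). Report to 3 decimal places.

0.199

Incomes under z: 36×R20,600, 18×R25,800 (q = 54 of N = 122).
Relative gaps: (40600−20600)/40600 = 0.4926 (×36); (40600−25800)/40600 = 0.3645 (×18).
Sum of shortfalls = 24.295567; P₁ averages over all N: 24.295567 / 122 = 0.199.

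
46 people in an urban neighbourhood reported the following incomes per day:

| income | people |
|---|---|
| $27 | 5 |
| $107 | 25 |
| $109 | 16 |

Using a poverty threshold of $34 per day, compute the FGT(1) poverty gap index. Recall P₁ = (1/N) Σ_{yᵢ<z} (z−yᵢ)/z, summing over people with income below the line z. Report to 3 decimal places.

0.022

Below the line: 5×$27 (q = 5 of N = 46).
Shortfall ratios: (34−27)/34 = 0.2059 (×5).
Σ = 1.029412. Dividing by the full population N = 46 gives P₁ = 0.022.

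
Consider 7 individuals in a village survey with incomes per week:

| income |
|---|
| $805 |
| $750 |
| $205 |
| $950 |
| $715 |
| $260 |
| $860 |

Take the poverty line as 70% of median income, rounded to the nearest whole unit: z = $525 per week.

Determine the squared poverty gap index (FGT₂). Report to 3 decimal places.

0.089

Below z: $205, $260 (q = 2 of N = 7).
Gap ratios (z−y)/z: (525−205)/525 = 0.6095; (525−260)/525 = 0.5048.
Squared: 0.3715; 0.2548.
Sum = 0.626304; P₂ = 0.626304 / 7 = 0.089.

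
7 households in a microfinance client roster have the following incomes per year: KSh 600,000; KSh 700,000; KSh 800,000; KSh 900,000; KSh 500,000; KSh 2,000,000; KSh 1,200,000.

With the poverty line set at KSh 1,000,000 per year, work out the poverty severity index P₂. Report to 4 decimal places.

Poor units: KSh 500,000, KSh 600,000, KSh 700,000, KSh 800,000, KSh 900,000 (q = 5 of N = 7).
Gap ratios (z−y)/z: (1000000−500000)/1000000 = 0.5000; (1000000−600000)/1000000 = 0.4000; (1000000−700000)/1000000 = 0.3000; (1000000−800000)/1000000 = 0.2000; (1000000−900000)/1000000 = 0.1000.
Squared: 0.2500; 0.1600; 0.0900; 0.0400; 0.0100.
Sum = 0.550000; P₂ = 0.550000 / 7 = 0.0786.

0.0786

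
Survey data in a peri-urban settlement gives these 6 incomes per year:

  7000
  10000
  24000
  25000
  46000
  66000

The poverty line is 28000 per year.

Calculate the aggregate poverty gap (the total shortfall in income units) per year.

Incomes under z: 7000, 10000, 24000, 25000 (q = 4 of N = 6).
Individual gaps: 28000−7000 = 21000; 28000−10000 = 18000; 28000−24000 = 4000; 28000−25000 = 3000.
Aggregate gap = 46000.

46000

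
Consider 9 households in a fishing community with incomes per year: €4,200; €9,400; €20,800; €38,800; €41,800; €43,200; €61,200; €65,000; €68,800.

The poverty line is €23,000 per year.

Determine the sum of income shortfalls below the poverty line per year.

€34,600

Below the line: €4,200, €9,400, €20,800 (q = 3 of N = 9).
Individual gaps: 23000−4200 = 18800; 23000−9400 = 13600; 23000−20800 = 2200.
Aggregate gap = €34,600.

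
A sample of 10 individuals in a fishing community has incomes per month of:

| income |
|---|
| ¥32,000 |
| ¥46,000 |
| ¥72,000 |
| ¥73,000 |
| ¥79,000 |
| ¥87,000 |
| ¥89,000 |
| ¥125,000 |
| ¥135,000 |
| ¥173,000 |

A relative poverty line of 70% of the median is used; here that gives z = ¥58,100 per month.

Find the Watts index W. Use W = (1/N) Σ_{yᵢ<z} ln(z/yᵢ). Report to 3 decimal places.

Incomes under z: ¥32,000, ¥46,000 (q = 2 of N = 10).
ln(z/y) terms: ln(58100/32000) = 0.5964; ln(58100/46000) = 0.2335.
W = 0.829954 / 10 = 0.083.

0.083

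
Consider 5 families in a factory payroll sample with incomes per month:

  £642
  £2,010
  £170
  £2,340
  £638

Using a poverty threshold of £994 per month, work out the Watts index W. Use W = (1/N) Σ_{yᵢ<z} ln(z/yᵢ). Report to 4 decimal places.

Below the line: £170, £638, £642 (q = 3 of N = 5).
ln(z/y) terms: ln(994/170) = 1.7659; ln(994/638) = 0.4434; ln(994/642) = 0.4371.
W = 2.646487 / 5 = 0.5293.

0.5293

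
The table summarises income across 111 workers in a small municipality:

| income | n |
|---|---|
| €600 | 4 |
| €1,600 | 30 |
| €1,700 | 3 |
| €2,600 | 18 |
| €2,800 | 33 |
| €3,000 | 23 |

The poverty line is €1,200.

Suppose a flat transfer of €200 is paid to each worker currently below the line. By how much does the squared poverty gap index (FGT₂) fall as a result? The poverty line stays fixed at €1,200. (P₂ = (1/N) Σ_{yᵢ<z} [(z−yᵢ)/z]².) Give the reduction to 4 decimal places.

0.0050

Before: below the line — 4×€600; squared poverty gap index (FGT₂) = 0.009009.
After the €200 transfer: below the line — 4×€800; squared poverty gap index (FGT₂) = 0.004004.
Reduction = 0.009009 − 0.004004 = 0.0050.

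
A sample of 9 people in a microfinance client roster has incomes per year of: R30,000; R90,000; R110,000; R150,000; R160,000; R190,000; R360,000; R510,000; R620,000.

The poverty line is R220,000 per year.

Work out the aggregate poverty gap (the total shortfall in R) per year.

Below z: R30,000, R90,000, R110,000, R150,000, R160,000, R190,000 (q = 6 of N = 9).
Individual gaps: 220000−30000 = 190000; 220000−90000 = 130000; 220000−110000 = 110000; 220000−150000 = 70000; 220000−160000 = 60000; 220000−190000 = 30000.
Aggregate gap = R590,000.

R590,000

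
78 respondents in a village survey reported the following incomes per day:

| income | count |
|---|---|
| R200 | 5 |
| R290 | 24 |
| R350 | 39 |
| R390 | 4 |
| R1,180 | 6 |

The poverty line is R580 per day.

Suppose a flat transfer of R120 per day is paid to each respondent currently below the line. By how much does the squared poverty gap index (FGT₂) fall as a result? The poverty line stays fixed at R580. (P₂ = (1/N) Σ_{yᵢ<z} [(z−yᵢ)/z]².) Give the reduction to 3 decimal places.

Before: below the line — 5×R200, 24×R290, 39×R350, 4×R390; squared poverty gap index (FGT₂) = 0.18857.
After the R120 transfer: below the line — 5×R320, 24×R410, 39×R470, 4×R510; squared poverty gap index (FGT₂) = 0.05805.
Reduction = 0.18857 − 0.05805 = 0.131.

0.131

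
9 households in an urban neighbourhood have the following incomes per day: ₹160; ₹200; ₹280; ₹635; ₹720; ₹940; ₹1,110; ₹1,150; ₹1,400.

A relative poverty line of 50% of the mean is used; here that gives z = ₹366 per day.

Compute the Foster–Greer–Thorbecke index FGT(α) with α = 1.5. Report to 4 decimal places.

Poor units: ₹160, ₹200, ₹280 (q = 3 of N = 9).
Gap ratios (z−y)/z: (366−160)/366 = 0.5628; (366−200)/366 = 0.4536; (366−280)/366 = 0.2350.
Raised to α = 1.5: 0.42226; 0.30545; 0.11390.
Sum = 0.841610; FGT(1.5) = 0.841610 / 9 = 0.0935.

0.0935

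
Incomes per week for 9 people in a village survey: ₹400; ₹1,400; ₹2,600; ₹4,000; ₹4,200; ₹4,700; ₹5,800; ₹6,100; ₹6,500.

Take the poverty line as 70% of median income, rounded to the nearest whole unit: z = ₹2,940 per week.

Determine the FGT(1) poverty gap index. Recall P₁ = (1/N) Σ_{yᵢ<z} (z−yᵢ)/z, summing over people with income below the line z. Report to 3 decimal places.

0.167

Below z: ₹400, ₹1,400, ₹2,600 (q = 3 of N = 9).
Normalized shortfalls: (2940−400)/2940 = 0.8639; (2940−1400)/2940 = 0.5238; (2940−2600)/2940 = 0.1156.
Sum of shortfalls = 1.503401; P₁ averages over all N: 1.503401 / 9 = 0.167.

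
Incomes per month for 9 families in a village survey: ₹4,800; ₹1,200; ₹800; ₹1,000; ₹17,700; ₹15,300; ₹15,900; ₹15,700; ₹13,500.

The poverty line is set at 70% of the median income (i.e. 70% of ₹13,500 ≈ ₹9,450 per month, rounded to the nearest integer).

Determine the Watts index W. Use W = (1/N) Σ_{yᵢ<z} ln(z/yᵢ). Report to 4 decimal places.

Below z: ₹800, ₹1,000, ₹1,200, ₹4,800 (q = 4 of N = 9).
Log gaps: ln(9450/800) = 2.4692; ln(9450/1000) = 2.2460; ln(9450/1200) = 2.0637; ln(9450/4800) = 0.6774.
W = 7.456265 / 9 = 0.8285.

0.8285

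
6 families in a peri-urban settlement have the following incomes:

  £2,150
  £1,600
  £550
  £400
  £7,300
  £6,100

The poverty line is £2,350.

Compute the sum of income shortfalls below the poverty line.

£4,700

Below z: £400, £550, £1,600, £2,150 (q = 4 of N = 6).
Individual gaps: 2350−400 = 1950; 2350−550 = 1800; 2350−1600 = 750; 2350−2150 = 200.
Aggregate gap = £4,700.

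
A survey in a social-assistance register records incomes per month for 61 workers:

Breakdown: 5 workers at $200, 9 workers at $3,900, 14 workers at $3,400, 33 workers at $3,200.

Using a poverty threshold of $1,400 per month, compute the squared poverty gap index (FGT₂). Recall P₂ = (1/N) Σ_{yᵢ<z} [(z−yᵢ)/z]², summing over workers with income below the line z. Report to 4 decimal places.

0.0602

Below z: 5×$200 (q = 5 of N = 61).
Shortfall ratios: (1400−200)/1400 = 0.8571 (×5).
Squared: 0.7347 (×5).
Sum = 3.673469; P₂ = 3.673469 / 61 = 0.0602.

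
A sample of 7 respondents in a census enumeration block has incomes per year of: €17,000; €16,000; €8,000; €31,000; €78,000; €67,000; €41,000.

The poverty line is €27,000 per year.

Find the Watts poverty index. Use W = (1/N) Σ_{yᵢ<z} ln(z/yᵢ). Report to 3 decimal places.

Poor units: €8,000, €16,000, €17,000 (q = 3 of N = 7).
Log shortfalls: ln(27000/8000) = 1.2164; ln(27000/16000) = 0.5232; ln(27000/17000) = 0.4626.
W = 2.202267 / 7 = 0.315.

0.315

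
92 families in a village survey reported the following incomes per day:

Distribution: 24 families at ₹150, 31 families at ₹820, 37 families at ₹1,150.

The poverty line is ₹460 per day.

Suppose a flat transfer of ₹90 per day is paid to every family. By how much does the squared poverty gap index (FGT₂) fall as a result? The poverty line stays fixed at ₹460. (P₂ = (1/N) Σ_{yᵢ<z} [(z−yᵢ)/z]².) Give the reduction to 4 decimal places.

0.0588

Before: below the line — 24×₹150; squared poverty gap index (FGT₂) = 0.118476.
After the ₹90 transfer: below the line — 24×₹240; squared poverty gap index (FGT₂) = 0.059670.
Reduction = 0.118476 − 0.059670 = 0.0588.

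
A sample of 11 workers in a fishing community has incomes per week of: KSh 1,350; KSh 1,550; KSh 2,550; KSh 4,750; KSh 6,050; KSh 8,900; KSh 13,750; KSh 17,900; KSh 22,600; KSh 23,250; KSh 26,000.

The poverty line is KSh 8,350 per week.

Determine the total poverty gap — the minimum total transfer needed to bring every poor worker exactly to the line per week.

Incomes under z: KSh 1,350, KSh 1,550, KSh 2,550, KSh 4,750, KSh 6,050 (q = 5 of N = 11).
Individual gaps: 8350−1350 = 7000; 8350−1550 = 6800; 8350−2550 = 5800; 8350−4750 = 3600; 8350−6050 = 2300.
Aggregate gap = KSh 25,500.

KSh 25,500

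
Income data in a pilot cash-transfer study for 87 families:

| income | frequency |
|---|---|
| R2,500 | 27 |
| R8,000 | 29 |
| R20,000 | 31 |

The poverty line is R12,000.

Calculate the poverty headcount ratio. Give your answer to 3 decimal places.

0.644

56 of the 87 families have income below R12,000.
H = 56/87 = 0.644.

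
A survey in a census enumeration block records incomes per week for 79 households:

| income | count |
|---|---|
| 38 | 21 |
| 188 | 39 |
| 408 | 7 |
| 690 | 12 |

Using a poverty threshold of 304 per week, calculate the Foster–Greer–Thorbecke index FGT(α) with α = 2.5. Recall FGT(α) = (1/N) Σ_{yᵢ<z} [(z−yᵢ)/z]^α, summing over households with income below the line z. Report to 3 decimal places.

Poor units: 21×38, 39×188 (q = 60 of N = 79).
Gap ratios (z−y)/z: (304−38)/304 = 0.8750 (×21); (304−188)/304 = 0.3816 (×39).
Raised to α = 2.5: 0.71618 (×21); 0.08994 (×39).
Sum = 18.547434; FGT(2.5) = 18.547434 / 79 = 0.235.

0.235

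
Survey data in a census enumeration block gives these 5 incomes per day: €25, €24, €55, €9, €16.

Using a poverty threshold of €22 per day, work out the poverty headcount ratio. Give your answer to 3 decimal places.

2 of the 5 workers have income below €22.
H = 2/5 = 0.400.

0.400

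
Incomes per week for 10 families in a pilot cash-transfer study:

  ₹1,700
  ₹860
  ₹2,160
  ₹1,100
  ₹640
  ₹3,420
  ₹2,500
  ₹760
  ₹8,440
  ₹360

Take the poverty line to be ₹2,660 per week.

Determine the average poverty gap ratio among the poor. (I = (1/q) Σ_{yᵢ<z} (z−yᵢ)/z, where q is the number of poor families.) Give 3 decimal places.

0.526

Below z: ₹360, ₹640, ₹760, ₹860, ₹1,100, ₹1,700, ₹2,160, ₹2,500 (q = 8 of N = 10).
Relative gaps: 0.8647, 0.7594, 0.7143, 0.6767, 0.5865, 0.3609, 0.1880, 0.0602; sum = 4.210526.
I averages over the q = 8 poor units only: 4.210526 / 8 = 0.526.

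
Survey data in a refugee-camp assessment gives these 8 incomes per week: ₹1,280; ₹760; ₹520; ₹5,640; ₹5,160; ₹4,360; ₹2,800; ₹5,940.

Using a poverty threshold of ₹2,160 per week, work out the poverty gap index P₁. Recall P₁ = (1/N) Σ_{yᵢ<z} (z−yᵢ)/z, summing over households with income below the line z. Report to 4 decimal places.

Poor units: ₹520, ₹760, ₹1,280 (q = 3 of N = 8).
Relative gaps: (2160−520)/2160 = 0.7593; (2160−760)/2160 = 0.6481; (2160−1280)/2160 = 0.4074.
Sum of shortfalls = 1.814815; P₁ averages over all N: 1.814815 / 8 = 0.2269.

0.2269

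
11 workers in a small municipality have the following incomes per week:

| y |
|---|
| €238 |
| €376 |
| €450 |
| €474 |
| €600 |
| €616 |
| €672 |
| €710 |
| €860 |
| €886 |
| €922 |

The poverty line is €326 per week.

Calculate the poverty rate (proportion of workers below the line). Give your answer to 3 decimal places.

1 of the 11 workers have income below €326.
H = 1/11 = 0.091.

0.091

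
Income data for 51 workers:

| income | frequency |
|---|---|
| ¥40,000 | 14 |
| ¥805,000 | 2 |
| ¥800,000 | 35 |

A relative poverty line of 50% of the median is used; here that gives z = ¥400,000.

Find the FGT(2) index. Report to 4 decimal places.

Below the line: 14×¥40,000 (q = 14 of N = 51).
Normalized shortfalls: (400000−40000)/400000 = 0.9000 (×14).
Squared: 0.8100 (×14).
Sum = 11.340000; P₂ = 11.340000 / 51 = 0.2224.

0.2224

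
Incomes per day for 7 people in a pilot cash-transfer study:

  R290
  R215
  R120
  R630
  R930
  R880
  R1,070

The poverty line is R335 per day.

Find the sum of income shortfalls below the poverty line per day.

Poor units: R120, R215, R290 (q = 3 of N = 7).
Individual gaps: 335−120 = 215; 335−215 = 120; 335−290 = 45.
Aggregate gap = R380.

R380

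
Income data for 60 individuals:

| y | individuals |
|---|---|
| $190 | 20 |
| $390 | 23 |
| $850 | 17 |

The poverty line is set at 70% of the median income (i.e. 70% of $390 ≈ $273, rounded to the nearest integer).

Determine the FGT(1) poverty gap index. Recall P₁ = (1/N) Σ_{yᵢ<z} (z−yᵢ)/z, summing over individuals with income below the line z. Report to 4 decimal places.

Incomes under z: 20×$190 (q = 20 of N = 60).
Relative gaps: (273−190)/273 = 0.3040 (×20).
Σ = 6.080586. Dividing by the full population N = 60 gives P₁ = 0.1013.

0.1013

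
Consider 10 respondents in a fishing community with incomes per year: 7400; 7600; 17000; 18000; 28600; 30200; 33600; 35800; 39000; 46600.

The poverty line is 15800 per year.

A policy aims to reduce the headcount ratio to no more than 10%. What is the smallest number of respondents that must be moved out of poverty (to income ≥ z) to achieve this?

Currently q = 2 of N = 10 are below the line (H = 0.200).
A headcount ratio of at most 10% allows at most ⌊0.10 × 10⌋ = 1 poor respondents.
So at least 2 − 1 = 1 must be lifted.

1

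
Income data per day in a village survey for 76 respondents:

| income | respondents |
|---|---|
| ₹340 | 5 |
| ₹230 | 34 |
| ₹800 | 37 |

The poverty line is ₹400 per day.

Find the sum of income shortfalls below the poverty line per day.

Poor units: 34×₹230, 5×₹340 (q = 39 of N = 76).
Individual gaps: 34×(400−230) = 5780; 5×(400−340) = 300.
Aggregate gap = ₹6,080.

₹6,080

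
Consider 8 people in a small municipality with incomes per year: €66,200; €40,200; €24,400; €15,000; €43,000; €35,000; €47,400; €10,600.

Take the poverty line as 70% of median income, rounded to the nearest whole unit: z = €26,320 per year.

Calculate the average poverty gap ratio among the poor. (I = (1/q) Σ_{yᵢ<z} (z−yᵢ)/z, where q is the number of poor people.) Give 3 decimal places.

0.367

Below the line: €10,600, €15,000, €24,400 (q = 3 of N = 8).
Relative gaps: 0.5973, 0.4301, 0.0729; sum = 1.100304.
The income-gap ratio divides by q (the poor only): 1.100304 / 3 = 0.367.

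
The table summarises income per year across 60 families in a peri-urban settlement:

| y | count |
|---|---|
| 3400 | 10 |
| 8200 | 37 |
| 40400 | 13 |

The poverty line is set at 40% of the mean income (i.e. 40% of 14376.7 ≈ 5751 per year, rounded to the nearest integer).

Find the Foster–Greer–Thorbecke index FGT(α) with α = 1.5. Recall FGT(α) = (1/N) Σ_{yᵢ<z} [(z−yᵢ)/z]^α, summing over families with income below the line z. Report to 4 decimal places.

Below z: 10×3400 (q = 10 of N = 60).
Relative gaps: (5751−3400)/5751 = 0.4088 (×10).
Raised to α = 1.5: 0.26137 (×10).
Sum = 2.613749; FGT(1.5) = 2.613749 / 60 = 0.0436.

0.0436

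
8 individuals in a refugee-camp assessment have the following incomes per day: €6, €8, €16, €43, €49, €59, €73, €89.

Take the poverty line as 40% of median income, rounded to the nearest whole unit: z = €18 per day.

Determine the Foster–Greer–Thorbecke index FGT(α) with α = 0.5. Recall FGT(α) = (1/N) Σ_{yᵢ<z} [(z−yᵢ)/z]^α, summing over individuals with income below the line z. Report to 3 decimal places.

Incomes under z: €6, €8, €16 (q = 3 of N = 8).
Relative gaps: (18−6)/18 = 0.6667; (18−8)/18 = 0.5556; (18−16)/18 = 0.1111.
Raised to α = 0.5: 0.81650; 0.74536; 0.33333.
Sum = 1.895186; FGT(0.5) = 1.895186 / 8 = 0.237.

0.237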